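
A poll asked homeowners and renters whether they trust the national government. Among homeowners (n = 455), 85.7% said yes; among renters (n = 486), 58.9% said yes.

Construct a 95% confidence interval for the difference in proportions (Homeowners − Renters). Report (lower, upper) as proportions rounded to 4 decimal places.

Each SE is √(p̂(1−p̂)/n): √(0.8570·0.1430/455) = 0.01641 and √(0.5890·0.4110/486) = 0.02232.
SE(p̂₁ − p̂₂) = √(SE₁² + SE₂²) = √(0.0002692881 + 0.0004981824) = 0.02770, since the two samples are independent.
At 95% confidence z* = 1.960; margin = 1.960 × 0.02770 = 0.05429.
The difference is 0.8570 − 0.5890 = 0.2680, so the interval is 0.2680 ± 0.05429 = (0.2137, 0.3223).

(0.2137, 0.3223)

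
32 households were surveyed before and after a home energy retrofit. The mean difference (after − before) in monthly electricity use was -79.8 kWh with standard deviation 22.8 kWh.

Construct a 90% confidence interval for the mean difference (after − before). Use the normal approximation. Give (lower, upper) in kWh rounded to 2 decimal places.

This is a matched-pairs design, so SE = s_d/√n = 22.8/√32 = 4.0305.
Margin = 1.645 × 4.0305 = 6.6302; the interval is -79.8 ± 6.6302 = (-86.43, -73.17).

(-86.43, -73.17)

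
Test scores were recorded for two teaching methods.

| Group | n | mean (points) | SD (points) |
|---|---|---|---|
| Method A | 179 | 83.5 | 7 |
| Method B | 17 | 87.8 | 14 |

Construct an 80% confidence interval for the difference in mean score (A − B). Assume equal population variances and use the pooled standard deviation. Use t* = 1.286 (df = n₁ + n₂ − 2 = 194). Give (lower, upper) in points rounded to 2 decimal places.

Pooled variance s_p² = [178·7² + 16·14²] / (179+17−2) = 61.1237, so s_p = 7.8182.
SE_diff = s_p·√(1/n₁ + 1/n₂) = 7.8182·√(1/179 + 1/17) = 1.9842.
t* = 1.286; margin = 1.286 × 1.9842 = 2.5517.
Difference = 83.5 − 87.8 = -4.3000.
-4.3000 ± 2.5517 → (-6.85, -1.75).

(-6.85, -1.75)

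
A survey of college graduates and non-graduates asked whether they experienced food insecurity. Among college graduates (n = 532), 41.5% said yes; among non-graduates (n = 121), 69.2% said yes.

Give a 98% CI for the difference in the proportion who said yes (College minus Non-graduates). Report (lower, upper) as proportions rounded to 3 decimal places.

SE₁ = √(p̂₁(1−p̂₁)/n₁) = √(0.4150·0.5850/532) = 0.02136; SE₂ = √(0.6920·0.3080/121) = 0.04197.
Independent samples: SE of the difference = √(SE₁² + SE₂²) = √(0.0004562496 + 0.0017614809) = 0.04709.
z* for 98% confidence is 2.326, so the margin of error is 2.326 × 0.04709 = 0.10953.
Point estimate p̂₁ − p̂₂ = 0.4150 − 0.6920 = -0.2770.
-0.2770 ± 0.10953 → (-0.387, -0.167).

(-0.387, -0.167)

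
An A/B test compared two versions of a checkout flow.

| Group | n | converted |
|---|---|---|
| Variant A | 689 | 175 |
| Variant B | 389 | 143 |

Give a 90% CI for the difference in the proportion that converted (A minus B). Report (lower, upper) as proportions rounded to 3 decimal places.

Sample proportions: 175/689 = 0.2540, 143/389 = 0.3676.
Each SE is √(p̂(1−p̂)/n): √(0.2540·0.7460/689) = 0.01658 and √(0.3676·0.6324/389) = 0.02445.
SE(p̂₁ − p̂₂) = √(SE₁² + SE₂²) = √(0.0002748964 + 0.0005978025) = 0.02954, since the two samples are independent.
At 90% confidence z* = 1.645; margin = 1.645 × 0.02954 = 0.04859.
The difference is 0.2540 − 0.3676 = -0.1136, so the interval is -0.1136 ± 0.04859 = (-0.162, -0.065).

(-0.162, -0.065)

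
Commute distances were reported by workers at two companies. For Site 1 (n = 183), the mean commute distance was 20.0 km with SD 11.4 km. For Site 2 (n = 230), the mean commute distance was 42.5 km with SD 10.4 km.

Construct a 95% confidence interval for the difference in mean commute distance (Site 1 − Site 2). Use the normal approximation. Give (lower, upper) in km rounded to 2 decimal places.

(-24.63, -20.37)

Standard errors of each mean: 11.4/√183 = 0.8427 and 10.4/√230 = 0.6858.
SE(x̄₁ − x̄₂) = √(0.8427² + 0.6858²) = 1.0865 for independent samples with unequal variances.
With z* = 1.960, the margin is 1.960 × 1.0865 = 2.1295.
x̄₁ − x̄₂ = 20.0 − 42.5 = -22.5000; the interval is -22.5000 ± 2.1295 = (-24.63, -20.37).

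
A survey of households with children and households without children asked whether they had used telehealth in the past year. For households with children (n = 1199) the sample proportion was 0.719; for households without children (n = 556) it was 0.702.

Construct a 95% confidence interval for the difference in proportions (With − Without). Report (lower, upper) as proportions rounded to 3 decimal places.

Each SE is √(p̂(1−p̂)/n): √(0.7190·0.2810/1199) = 0.01298 and √(0.7020·0.2980/556) = 0.01940.
SE(p̂₁ − p̂₂) = √(SE₁² + SE₂²) = √(0.0001684804 + 0.00037636) = 0.02334, since the two samples are independent.
At 95% confidence z* = 1.960; margin = 1.960 × 0.02334 = 0.04575.
The difference is 0.7190 − 0.7020 = 0.0170, so the interval is 0.0170 ± 0.04575 = (-0.029, 0.063).

(-0.029, 0.063)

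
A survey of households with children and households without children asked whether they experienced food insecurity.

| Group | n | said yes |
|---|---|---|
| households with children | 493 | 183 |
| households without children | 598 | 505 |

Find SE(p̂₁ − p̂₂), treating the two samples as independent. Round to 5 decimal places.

0.02633

p̂₁ = 183/493 = 0.3712 and p̂₂ = 505/598 = 0.8445.
SE₁ = √(p̂₁(1−p̂₁)/n₁) = √(0.3712·0.6288/493) = 0.02176; SE₂ = √(0.8445·0.1555/598) = 0.01482.
Independent samples: SE of the difference = √(SE₁² + SE₂²) = √(0.0004734976 + 0.0002196324) = 0.02633.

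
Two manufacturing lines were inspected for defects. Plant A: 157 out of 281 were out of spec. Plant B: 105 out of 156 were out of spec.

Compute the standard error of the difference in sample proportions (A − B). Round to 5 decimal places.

0.04783

Sample proportions: 157/281 = 0.5587, 105/156 = 0.6731.
Each SE is √(p̂(1−p̂)/n): √(0.5587·0.4413/281) = 0.02962 and √(0.6731·0.3269/156) = 0.03756.
SE(p̂₁ − p̂₂) = √(SE₁² + SE₂²) = √(0.0008773444 + 0.0014107536) = 0.04783, since the two samples are independent.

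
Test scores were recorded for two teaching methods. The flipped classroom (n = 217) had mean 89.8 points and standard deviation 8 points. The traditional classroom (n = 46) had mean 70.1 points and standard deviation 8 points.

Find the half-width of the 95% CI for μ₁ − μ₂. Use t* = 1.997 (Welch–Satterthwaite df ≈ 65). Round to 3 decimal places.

Standard errors of each mean: 8/√217 = 0.5431 and 8/√46 = 1.1795.
SE(x̄₁ − x̄₂) = √(0.5431² + 1.1795²) = 1.2985 for independent samples with unequal variances.
With t* = 1.997, the margin is 1.997 × 1.2985 = 2.5931.

2.593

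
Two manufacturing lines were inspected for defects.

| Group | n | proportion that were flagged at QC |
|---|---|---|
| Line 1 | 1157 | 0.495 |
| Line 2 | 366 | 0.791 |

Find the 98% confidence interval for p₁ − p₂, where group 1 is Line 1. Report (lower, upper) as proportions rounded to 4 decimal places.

(-0.3561, -0.2359)

SE₁ = √(p̂₁(1−p̂₁)/n₁) = √(0.4950·0.5050/1157) = 0.01470; SE₂ = √(0.7910·0.2090/366) = 0.02125.
Independent samples: SE of the difference = √(SE₁² + SE₂²) = √(0.00021609 + 0.0004515625) = 0.02584.
z* for 98% confidence is 2.326, so the margin of error is 2.326 × 0.02584 = 0.06010.
Point estimate p̂₁ − p̂₂ = 0.4950 − 0.7910 = -0.2960.
-0.2960 ± 0.06010 → (-0.3561, -0.2359).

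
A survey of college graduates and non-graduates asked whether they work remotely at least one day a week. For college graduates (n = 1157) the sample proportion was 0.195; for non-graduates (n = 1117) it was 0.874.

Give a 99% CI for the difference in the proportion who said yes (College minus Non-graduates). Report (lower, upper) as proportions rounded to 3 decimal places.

(-0.718, -0.640)

The two standard errors are √(0.1950×0.8050/1157) = 0.01165 and √(0.8740×0.1260/1117) = 0.00993.
Because the samples are independent, SE_diff = √(0.01165² + 0.00993²) = 0.01531.
Using z* = 2.576 for 99%, ME = 2.576 × 0.01531 = 0.03944.
p̂₁ − p̂₂ = -0.6790; interval -0.6790 ± 0.03944 gives (-0.718, -0.640).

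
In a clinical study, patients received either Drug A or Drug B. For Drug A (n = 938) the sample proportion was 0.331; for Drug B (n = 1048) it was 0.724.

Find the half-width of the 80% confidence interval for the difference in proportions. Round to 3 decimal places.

0.026

Each SE is √(p̂(1−p̂)/n): √(0.3310·0.6690/938) = 0.01536 and √(0.7240·0.2760/1048) = 0.01381.
SE(p̂₁ − p̂₂) = √(SE₁² + SE₂²) = √(0.0002359296 + 0.0001907161) = 0.02066, since the two samples are independent.
At 80% confidence z* = 1.282; margin = 1.282 × 0.02066 = 0.02649.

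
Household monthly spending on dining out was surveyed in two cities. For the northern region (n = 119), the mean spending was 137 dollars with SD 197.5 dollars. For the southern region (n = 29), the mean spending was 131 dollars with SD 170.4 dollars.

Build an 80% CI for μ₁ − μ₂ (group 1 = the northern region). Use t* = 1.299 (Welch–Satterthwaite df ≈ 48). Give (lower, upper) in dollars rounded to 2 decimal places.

Standard errors of each mean: 197.5/√119 = 18.1048 and 170.4/√29 = 31.6425.
SE(x̄₁ − x̄₂) = √(18.1048² + 31.6425²) = 36.4559 for independent samples with unequal variances.
With t* = 1.299, the margin is 1.299 × 36.4559 = 47.3562.
x̄₁ − x̄₂ = 137 − 131 = 6.0000; the interval is 6.0000 ± 47.3562 = (-41.36, 53.36).

(-41.36, 53.36)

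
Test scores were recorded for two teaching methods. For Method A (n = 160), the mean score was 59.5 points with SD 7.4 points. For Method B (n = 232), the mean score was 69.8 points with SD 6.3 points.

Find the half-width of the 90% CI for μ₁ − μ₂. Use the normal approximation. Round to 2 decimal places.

Standard errors of each mean: 7.4/√160 = 0.5850 and 6.3/√232 = 0.4136.
SE(x̄₁ − x̄₂) = √(0.5850² + 0.4136²) = 0.7164 for independent samples with unequal variances.
With z* = 1.645, the margin is 1.645 × 0.7164 = 1.1785.

1.18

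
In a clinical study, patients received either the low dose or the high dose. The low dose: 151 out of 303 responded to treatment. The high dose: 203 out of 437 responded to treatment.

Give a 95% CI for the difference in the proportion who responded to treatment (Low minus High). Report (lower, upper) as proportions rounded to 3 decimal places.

p̂₁ = 151/303 = 0.4983 and p̂₂ = 203/437 = 0.4645.
SE₁ = √(p̂₁(1−p̂₁)/n₁) = √(0.4983·0.5017/303) = 0.02872; SE₂ = √(0.4645·0.5355/437) = 0.02386.
Independent samples: SE of the difference = √(SE₁² + SE₂²) = √(0.0008248384 + 0.0005692996) = 0.03734.
z* for 95% confidence is 1.960, so the margin of error is 1.960 × 0.03734 = 0.07319.
Point estimate p̂₁ − p̂₂ = 0.4983 − 0.4645 = 0.0338.
0.0338 ± 0.07319 → (-0.039, 0.107).

(-0.039, 0.107)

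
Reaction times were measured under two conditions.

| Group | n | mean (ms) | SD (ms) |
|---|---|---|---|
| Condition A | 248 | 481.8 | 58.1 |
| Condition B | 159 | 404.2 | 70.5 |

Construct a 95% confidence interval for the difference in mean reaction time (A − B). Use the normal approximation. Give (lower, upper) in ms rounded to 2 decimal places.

(64.47, 90.73)

SE₁ = s₁/√n₁ = 58.1/√248 = 3.6894; SE₂ = 70.5/√159 = 5.5910.
Independent samples, unequal variances: SE_diff = √(SE₁² + SE₂²) = √(13.61167236 + 31.259281) = 6.6986.
z* = 1.960, so margin of error = 1.960 × 6.6986 = 13.1293.
Difference in means = 481.8 − 404.2 = 77.6000.
77.6000 ± 13.1293 → (64.47, 90.73).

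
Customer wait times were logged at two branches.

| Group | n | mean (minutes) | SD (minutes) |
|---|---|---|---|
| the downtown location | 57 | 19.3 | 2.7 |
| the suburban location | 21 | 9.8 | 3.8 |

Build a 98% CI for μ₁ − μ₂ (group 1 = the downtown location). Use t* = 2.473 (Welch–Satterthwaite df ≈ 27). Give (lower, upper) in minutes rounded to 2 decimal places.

(7.27, 11.73)

Standard errors of each mean: 2.7/√57 = 0.3576 and 3.8/√21 = 0.8292.
SE(x̄₁ − x̄₂) = √(0.3576² + 0.8292²) = 0.9030 for independent samples with unequal variances.
With t* = 2.473, the margin is 2.473 × 0.9030 = 2.2331.
x̄₁ − x̄₂ = 19.3 − 9.8 = 9.5000; the interval is 9.5000 ± 2.2331 = (7.27, 11.73).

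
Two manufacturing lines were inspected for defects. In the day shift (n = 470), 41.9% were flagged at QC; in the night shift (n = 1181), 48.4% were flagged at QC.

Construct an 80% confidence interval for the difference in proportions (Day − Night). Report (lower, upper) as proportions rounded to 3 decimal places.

SE₁ = √(p̂₁(1−p̂₁)/n₁) = √(0.4190·0.5810/470) = 0.02276; SE₂ = √(0.4840·0.5160/1181) = 0.01454.
Independent samples: SE of the difference = √(SE₁² + SE₂²) = √(0.0005180176 + 0.0002114116) = 0.02701.
z* for 80% confidence is 1.282, so the margin of error is 1.282 × 0.02701 = 0.03463.
Point estimate p̂₁ − p̂₂ = 0.4190 − 0.4840 = -0.0650.
-0.0650 ± 0.03463 → (-0.100, -0.030).

(-0.100, -0.030)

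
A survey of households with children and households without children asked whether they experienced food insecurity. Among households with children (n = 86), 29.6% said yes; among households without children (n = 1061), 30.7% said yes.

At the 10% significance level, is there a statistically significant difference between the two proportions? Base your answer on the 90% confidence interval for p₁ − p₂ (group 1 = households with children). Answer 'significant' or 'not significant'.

The two standard errors are √(0.2960×0.7040/86) = 0.04922 and √(0.3070×0.6930/1061) = 0.01416.
Because the samples are independent, SE_diff = √(0.04922² + 0.01416²) = 0.05122.
Using z* = 1.645 for 90%, ME = 1.645 × 0.05122 = 0.08426.
p̂₁ − p̂₂ = -0.0110; interval -0.0110 ± 0.08426 gives (-0.09526, 0.07326).
The interval (-0.09526, 0.07326) contains 0, so the difference is not significant.

not significant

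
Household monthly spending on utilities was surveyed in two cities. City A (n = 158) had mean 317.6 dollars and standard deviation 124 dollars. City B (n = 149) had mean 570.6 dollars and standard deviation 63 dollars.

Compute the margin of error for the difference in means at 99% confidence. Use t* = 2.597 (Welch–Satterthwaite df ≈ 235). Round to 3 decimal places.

28.914

Per-group SEs: s₁/√n₁ = 124/√158 = 9.8649, s₂/√n₂ = 63/√149 = 5.1612.
Unpooled SE of the difference: √(97.31625201 + 26.63798544) = 11.1335.
Margin of error = t* · SE = 2.597 × 11.1335 = 28.9137.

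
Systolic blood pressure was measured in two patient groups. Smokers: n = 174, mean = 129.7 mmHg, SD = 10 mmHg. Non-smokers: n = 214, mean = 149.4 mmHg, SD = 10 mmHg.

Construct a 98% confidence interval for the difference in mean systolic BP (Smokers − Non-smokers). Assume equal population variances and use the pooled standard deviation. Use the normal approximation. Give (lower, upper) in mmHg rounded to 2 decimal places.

s_p = √[((n₁−1)s₁² + (n₂−1)s₂²)/(n₁+n₂−2)] = √[(173·10² + 213·10²)/386] = 10.0000.
SE = 10.0000·√(1/174 + 1/214) = 1.0208.
With z* = 2.326, margin = 2.326 × 1.0208 = 2.3744.
x̄₁ − x̄₂ = 129.7 − 149.4 = -19.7000; interval -19.7000 ± 2.3744 = (-22.07, -17.33).

(-22.07, -17.33)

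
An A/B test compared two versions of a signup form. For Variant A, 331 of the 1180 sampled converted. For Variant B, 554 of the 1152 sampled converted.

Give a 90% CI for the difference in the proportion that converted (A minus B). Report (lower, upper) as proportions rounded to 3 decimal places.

(-0.233, -0.168)

Sample proportions: 331/1180 = 0.2805, 554/1152 = 0.4809.
Each SE is √(p̂(1−p̂)/n): √(0.2805·0.7195/1180) = 0.01308 and √(0.4809·0.5191/1152) = 0.01472.
SE(p̂₁ − p̂₂) = √(SE₁² + SE₂²) = √(0.0001710864 + 0.0002166784) = 0.01969, since the two samples are independent.
At 90% confidence z* = 1.645; margin = 1.645 × 0.01969 = 0.03239.
The difference is 0.2805 − 0.4809 = -0.2004, so the interval is -0.2004 ± 0.03239 = (-0.233, -0.168).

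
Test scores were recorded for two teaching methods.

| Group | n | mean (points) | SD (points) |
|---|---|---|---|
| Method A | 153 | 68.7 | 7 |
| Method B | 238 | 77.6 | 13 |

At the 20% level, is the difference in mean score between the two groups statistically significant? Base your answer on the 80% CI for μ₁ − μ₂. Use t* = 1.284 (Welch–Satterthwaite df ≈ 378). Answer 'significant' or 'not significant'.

significant

SE₁ = s₁/√n₁ = 7/√153 = 0.5659; SE₂ = 13/√238 = 0.8427.
Independent samples, unequal variances: SE_diff = √(SE₁² + SE₂²) = √(0.32024281 + 0.71014329) = 1.0151.
t* = 1.284, so margin of error = 1.284 × 1.0151 = 1.3034.
Difference in means = 68.7 − 77.6 = -8.9000.
-8.9000 ± 1.3034 → (-10.2034, -7.5966).
The interval (-10.2034, -7.5966) does not contain 0, so the difference is significant.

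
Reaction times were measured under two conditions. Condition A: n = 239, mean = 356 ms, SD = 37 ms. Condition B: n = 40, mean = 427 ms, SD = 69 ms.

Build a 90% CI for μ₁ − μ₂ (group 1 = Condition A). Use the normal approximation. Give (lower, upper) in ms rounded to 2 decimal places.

Per-group SEs: s₁/√n₁ = 37/√239 = 2.3933, s₂/√n₂ = 69/√40 = 10.9099.
Unpooled SE of the difference: √(5.72788489 + 119.02591801) = 11.1693.
Margin of error = z* · SE = 1.645 × 11.1693 = 18.3735.
x̄₁ − x̄₂ = 356 − 427 = -71.0000.
CI: -71.0000 ± 18.3735 = (-89.37, -52.63).

(-89.37, -52.63)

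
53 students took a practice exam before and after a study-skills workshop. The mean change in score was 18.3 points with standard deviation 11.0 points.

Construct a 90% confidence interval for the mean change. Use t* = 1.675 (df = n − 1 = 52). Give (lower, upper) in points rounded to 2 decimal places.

This is a matched-pairs design, so SE = s_d/√n = 11.0/√53 = 1.5110.
Margin = 1.675 × 1.5110 = 2.5309; the interval is 18.3 ± 2.5309 = (15.77, 20.83).

(15.77, 20.83)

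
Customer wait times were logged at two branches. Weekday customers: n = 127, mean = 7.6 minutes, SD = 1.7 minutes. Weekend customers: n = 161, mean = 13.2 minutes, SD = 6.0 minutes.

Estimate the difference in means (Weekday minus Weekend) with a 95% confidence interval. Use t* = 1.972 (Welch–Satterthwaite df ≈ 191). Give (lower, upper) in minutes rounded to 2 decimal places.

(-6.58, -4.62)

SE₁ = s₁/√n₁ = 1.7/√127 = 0.1509; SE₂ = 6.0/√161 = 0.4729.
Independent samples, unequal variances: SE_diff = √(SE₁² + SE₂²) = √(0.02277081 + 0.22363441) = 0.4964.
t* = 1.972, so margin of error = 1.972 × 0.4964 = 0.9789.
Difference in means = 7.6 − 13.2 = -5.6000.
-5.6000 ± 0.9789 → (-6.58, -4.62).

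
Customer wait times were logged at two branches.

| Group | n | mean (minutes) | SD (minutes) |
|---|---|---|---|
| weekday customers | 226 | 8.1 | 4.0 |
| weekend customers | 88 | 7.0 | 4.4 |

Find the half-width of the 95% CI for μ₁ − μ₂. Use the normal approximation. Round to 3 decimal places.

SE₁ = s₁/√n₁ = 4.0/√226 = 0.2661; SE₂ = 4.4/√88 = 0.4690.
Independent samples, unequal variances: SE_diff = √(SE₁² + SE₂²) = √(0.07080921 + 0.219961) = 0.5392.
z* = 1.960, so margin of error = 1.960 × 0.5392 = 1.0568.

1.057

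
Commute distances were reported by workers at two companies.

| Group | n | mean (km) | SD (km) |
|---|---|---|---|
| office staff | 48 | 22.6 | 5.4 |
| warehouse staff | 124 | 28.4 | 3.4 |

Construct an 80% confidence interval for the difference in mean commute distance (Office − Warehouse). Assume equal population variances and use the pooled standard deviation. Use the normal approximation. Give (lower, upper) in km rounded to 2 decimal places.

s_p = √[((n₁−1)s₁² + (n₂−1)s₂²)/(n₁+n₂−2)] = √[(47·5.4² + 123·3.4²)/170] = 4.0529.
SE = 4.0529·√(1/48 + 1/124) = 0.6890.
With z* = 1.282, margin = 1.282 × 0.6890 = 0.8833.
x̄₁ − x̄₂ = 22.6 − 28.4 = -5.8000; interval -5.8000 ± 0.8833 = (-6.68, -4.92).

(-6.68, -4.92)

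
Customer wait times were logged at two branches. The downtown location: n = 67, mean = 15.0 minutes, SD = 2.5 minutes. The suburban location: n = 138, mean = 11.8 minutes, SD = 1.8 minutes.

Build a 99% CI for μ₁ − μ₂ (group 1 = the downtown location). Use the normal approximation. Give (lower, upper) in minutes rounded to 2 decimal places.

SE₁ = s₁/√n₁ = 2.5/√67 = 0.3054; SE₂ = 1.8/√138 = 0.1532.
Independent samples, unequal variances: SE_diff = √(SE₁² + SE₂²) = √(0.09326916 + 0.02347024) = 0.3417.
z* = 2.576, so margin of error = 2.576 × 0.3417 = 0.8802.
Difference in means = 15.0 − 11.8 = 3.2000.
3.2000 ± 0.8802 → (2.32, 4.08).

(2.32, 4.08)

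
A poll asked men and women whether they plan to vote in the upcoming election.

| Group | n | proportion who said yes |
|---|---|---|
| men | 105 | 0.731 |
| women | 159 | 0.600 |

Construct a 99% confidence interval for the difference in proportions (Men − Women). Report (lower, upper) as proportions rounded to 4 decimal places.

(-0.0188, 0.2808)

SE₁ = √(p̂₁(1−p̂₁)/n₁) = √(0.7310·0.2690/105) = 0.04328; SE₂ = √(0.6000·0.4000/159) = 0.03885.
Independent samples: SE of the difference = √(SE₁² + SE₂²) = √(0.0018731584 + 0.0015093225) = 0.05816.
z* for 99% confidence is 2.576, so the margin of error is 2.576 × 0.05816 = 0.14982.
Point estimate p̂₁ − p̂₂ = 0.7310 − 0.6000 = 0.1310.
0.1310 ± 0.14982 → (-0.0188, 0.2808).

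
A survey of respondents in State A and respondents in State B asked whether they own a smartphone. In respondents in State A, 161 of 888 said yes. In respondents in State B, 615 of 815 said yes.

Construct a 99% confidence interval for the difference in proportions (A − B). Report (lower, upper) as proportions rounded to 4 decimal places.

First, p̂₁ = 161/888 = 0.1813; p̂₂ = 615/815 = 0.7546.
The two standard errors are √(0.1813×0.8187/888) = 0.01293 and √(0.7546×0.2454/815) = 0.01507.
Because the samples are independent, SE_diff = √(0.01293² + 0.01507²) = 0.01986.
Using z* = 2.576 for 99%, ME = 2.576 × 0.01986 = 0.05116.
p̂₁ − p̂₂ = -0.5733; interval -0.5733 ± 0.05116 gives (-0.6245, -0.5221).

(-0.6245, -0.5221)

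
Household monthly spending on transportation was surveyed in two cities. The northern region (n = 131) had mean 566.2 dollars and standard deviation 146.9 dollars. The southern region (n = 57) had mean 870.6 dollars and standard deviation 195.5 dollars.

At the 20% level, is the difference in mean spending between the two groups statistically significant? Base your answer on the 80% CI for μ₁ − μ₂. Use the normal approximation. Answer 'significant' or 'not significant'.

Per-group SEs: s₁/√n₁ = 146.9/√131 = 12.8347, s₂/√n₂ = 195.5/√57 = 25.8946.
Unpooled SE of the difference: √(164.72952409 + 670.53030916) = 28.9009.
Margin of error = z* · SE = 1.282 × 28.9009 = 37.0510.
x̄₁ − x̄₂ = 566.2 − 870.6 = -304.4000.
CI: -304.4000 ± 37.0510 = (-341.4510, -267.3490).
The interval (-341.4510, -267.3490) does not contain 0, so the difference is significant.

significant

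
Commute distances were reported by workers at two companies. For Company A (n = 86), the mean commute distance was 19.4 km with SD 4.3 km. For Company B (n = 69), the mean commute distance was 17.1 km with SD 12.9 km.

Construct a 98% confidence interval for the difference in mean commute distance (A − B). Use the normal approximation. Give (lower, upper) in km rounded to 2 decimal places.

Standard errors of each mean: 4.3/√86 = 0.4637 and 12.9/√69 = 1.5530.
SE(x̄₁ − x̄₂) = √(0.4637² + 1.5530²) = 1.6207 for independent samples with unequal variances.
With z* = 2.326, the margin is 2.326 × 1.6207 = 3.7697.
x̄₁ − x̄₂ = 19.4 − 17.1 = 2.3000; the interval is 2.3000 ± 3.7697 = (-1.47, 6.07).

(-1.47, 6.07)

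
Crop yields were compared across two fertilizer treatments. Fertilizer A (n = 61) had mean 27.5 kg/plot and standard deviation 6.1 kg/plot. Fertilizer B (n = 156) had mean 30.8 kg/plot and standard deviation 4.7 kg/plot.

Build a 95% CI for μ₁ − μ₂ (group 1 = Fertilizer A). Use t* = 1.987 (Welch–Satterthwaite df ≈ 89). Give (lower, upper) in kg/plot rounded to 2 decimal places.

(-5.02, -1.58)

Per-group SEs: s₁/√n₁ = 6.1/√61 = 0.7810, s₂/√n₂ = 4.7/√156 = 0.3763.
Unpooled SE of the difference: √(0.609961 + 0.14160169) = 0.8669.
Margin of error = t* · SE = 1.987 × 0.8669 = 1.7225.
x̄₁ − x̄₂ = 27.5 − 30.8 = -3.3000.
CI: -3.3000 ± 1.7225 = (-5.02, -1.58).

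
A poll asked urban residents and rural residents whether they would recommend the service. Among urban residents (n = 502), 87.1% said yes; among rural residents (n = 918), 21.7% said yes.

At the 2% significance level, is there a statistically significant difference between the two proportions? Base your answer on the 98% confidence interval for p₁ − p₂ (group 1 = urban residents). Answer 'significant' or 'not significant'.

significant

Each SE is √(p̂(1−p̂)/n): √(0.8710·0.1290/502) = 0.01496 and √(0.2170·0.7830/918) = 0.01360.
SE(p̂₁ − p̂₂) = √(SE₁² + SE₂²) = √(0.0002238016 + 0.00018496) = 0.02022, since the two samples are independent.
At 98% confidence z* = 2.326; margin = 2.326 × 0.02022 = 0.04703.
The difference is 0.8710 − 0.2170 = 0.6540, so the interval is 0.6540 ± 0.04703 = (0.60697, 0.70103).
The interval (0.60697, 0.70103) does not contain 0, so the difference is significant.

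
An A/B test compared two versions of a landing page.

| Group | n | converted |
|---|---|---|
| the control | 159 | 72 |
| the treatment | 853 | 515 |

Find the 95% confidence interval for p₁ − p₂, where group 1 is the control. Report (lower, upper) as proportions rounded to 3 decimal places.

First, p̂₁ = 72/159 = 0.4528; p̂₂ = 515/853 = 0.6038.
The two standard errors are √(0.4528×0.5472/159) = 0.03948 and √(0.6038×0.3962/853) = 0.01675.
Because the samples are independent, SE_diff = √(0.03948² + 0.01675²) = 0.04289.
Using z* = 1.960 for 95%, ME = 1.960 × 0.04289 = 0.08406.
p̂₁ − p̂₂ = -0.1510; interval -0.1510 ± 0.08406 gives (-0.235, -0.067).

(-0.235, -0.067)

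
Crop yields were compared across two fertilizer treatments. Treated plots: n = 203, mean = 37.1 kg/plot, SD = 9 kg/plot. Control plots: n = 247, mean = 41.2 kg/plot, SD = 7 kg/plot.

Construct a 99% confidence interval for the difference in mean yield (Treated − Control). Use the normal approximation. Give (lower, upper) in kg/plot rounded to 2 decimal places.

(-6.09, -2.11)

SE₁ = s₁/√n₁ = 9/√203 = 0.6317; SE₂ = 7/√247 = 0.4454.
Independent samples, unequal variances: SE_diff = √(SE₁² + SE₂²) = √(0.39904489 + 0.19838116) = 0.7729.
z* = 2.576, so margin of error = 2.576 × 0.7729 = 1.9910.
Difference in means = 37.1 − 41.2 = -4.1000.
-4.1000 ± 1.9910 → (-6.09, -2.11).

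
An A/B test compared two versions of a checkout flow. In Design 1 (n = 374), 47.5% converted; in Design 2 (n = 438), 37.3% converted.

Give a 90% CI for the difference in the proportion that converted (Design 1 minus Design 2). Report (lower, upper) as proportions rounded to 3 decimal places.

The two standard errors are √(0.4750×0.5250/374) = 0.02582 and √(0.3730×0.6270/438) = 0.02311.
Because the samples are independent, SE_diff = √(0.02582² + 0.02311²) = 0.03465.
Using z* = 1.645 for 90%, ME = 1.645 × 0.03465 = 0.05700.
p̂₁ − p̂₂ = 0.1020; interval 0.1020 ± 0.05700 gives (0.045, 0.159).

(0.045, 0.159)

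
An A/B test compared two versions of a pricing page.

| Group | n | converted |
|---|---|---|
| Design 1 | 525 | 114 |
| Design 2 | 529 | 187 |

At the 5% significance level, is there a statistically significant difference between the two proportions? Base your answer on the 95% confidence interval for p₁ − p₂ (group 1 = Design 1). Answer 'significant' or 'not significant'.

Sample proportions: 114/525 = 0.2171, 187/529 = 0.3535.
Each SE is √(p̂(1−p̂)/n): √(0.2171·0.7829/525) = 0.01799 and √(0.3535·0.6465/529) = 0.02079.
SE(p̂₁ − p̂₂) = √(SE₁² + SE₂²) = √(0.0003236401 + 0.0004322241) = 0.02749, since the two samples are independent.
At 95% confidence z* = 1.960; margin = 1.960 × 0.02749 = 0.05388.
The difference is 0.2171 − 0.3535 = -0.1364, so the interval is -0.1364 ± 0.05388 = (-0.19028, -0.08252).
The interval (-0.19028, -0.08252) does not contain 0, so the difference is significant.

significant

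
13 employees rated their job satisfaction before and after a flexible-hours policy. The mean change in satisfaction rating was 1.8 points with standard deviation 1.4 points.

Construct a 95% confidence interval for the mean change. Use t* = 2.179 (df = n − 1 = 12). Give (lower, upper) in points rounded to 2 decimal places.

Paired design: SE = s_d/√n = 1.4/√13 = 0.3883.
t* = 2.179; margin of error = 2.179 × 0.3883 = 0.8461.
1.8 ± 0.8461 → (0.95, 2.65).

(0.95, 2.65)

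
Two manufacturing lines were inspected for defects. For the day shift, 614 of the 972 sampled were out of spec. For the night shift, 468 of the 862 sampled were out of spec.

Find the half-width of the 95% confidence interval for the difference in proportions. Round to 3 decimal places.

First, p̂₁ = 614/972 = 0.6317; p̂₂ = 468/862 = 0.5429.
The two standard errors are √(0.6317×0.3683/972) = 0.01547 and √(0.5429×0.4571/862) = 0.01697.
Because the samples are independent, SE_diff = √(0.01547² + 0.01697²) = 0.02296.
Using z* = 1.960 for 95%, ME = 1.960 × 0.02296 = 0.04500.

0.045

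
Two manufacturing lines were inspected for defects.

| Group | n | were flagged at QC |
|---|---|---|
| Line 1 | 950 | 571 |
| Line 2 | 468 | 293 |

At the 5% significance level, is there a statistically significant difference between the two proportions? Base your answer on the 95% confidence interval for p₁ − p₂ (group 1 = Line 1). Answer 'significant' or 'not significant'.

not significant

Sample proportions: 571/950 = 0.6011, 293/468 = 0.6261.
Each SE is √(p̂(1−p̂)/n): √(0.6011·0.3989/950) = 0.01589 and √(0.6261·0.3739/468) = 0.02237.
SE(p̂₁ − p̂₂) = √(SE₁² + SE₂²) = √(0.0002524921 + 0.0005004169) = 0.02744, since the two samples are independent.
At 95% confidence z* = 1.960; margin = 1.960 × 0.02744 = 0.05378.
The difference is 0.6011 − 0.6261 = -0.0250, so the interval is -0.0250 ± 0.05378 = (-0.07878, 0.02878).
The interval (-0.07878, 0.02878) contains 0, so the difference is not significant.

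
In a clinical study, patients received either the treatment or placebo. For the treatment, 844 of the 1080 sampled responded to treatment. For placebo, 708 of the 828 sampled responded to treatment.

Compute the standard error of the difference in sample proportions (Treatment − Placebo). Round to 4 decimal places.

First, p̂₁ = 844/1080 = 0.7815; p̂₂ = 708/828 = 0.8551.
The two standard errors are √(0.7815×0.2185/1080) = 0.01257 and √(0.8551×0.1449/828) = 0.01223.
Because the samples are independent, SE_diff = √(0.01257² + 0.01223²) = 0.01754.

0.0175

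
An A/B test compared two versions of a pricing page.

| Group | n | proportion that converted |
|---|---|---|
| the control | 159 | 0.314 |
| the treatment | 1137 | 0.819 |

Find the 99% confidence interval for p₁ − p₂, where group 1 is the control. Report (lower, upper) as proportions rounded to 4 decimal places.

SE₁ = √(p̂₁(1−p̂₁)/n₁) = √(0.3140·0.6860/159) = 0.03681; SE₂ = √(0.8190·0.1810/1137) = 0.01142.
Independent samples: SE of the difference = √(SE₁² + SE₂²) = √(0.0013549761 + 0.0001304164) = 0.03854.
z* for 99% confidence is 2.576, so the margin of error is 2.576 × 0.03854 = 0.09928.
Point estimate p̂₁ − p̂₂ = 0.3140 − 0.8190 = -0.5050.
-0.5050 ± 0.09928 → (-0.6043, -0.4057).

(-0.6043, -0.4057)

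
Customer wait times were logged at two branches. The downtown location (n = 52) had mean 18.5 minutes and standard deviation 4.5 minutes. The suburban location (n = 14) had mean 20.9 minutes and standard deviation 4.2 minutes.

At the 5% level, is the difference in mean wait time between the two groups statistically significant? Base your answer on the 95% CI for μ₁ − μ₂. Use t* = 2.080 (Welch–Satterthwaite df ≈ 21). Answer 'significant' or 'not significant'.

SE₁ = s₁/√n₁ = 4.5/√52 = 0.6240; SE₂ = 4.2/√14 = 1.1225.
Independent samples, unequal variances: SE_diff = √(SE₁² + SE₂²) = √(0.389376 + 1.26000625) = 1.2843.
t* = 2.080, so margin of error = 2.080 × 1.2843 = 2.6713.
Difference in means = 18.5 − 20.9 = -2.4000.
-2.4000 ± 2.6713 → (-5.0713, 0.2713).
The interval (-5.0713, 0.2713) contains 0, so the difference is not significant.

not significant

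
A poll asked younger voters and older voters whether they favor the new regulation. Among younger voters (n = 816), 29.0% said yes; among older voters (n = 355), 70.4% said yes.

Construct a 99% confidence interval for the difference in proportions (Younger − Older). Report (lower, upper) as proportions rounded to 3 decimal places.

The two standard errors are √(0.2900×0.7100/816) = 0.01588 and √(0.7040×0.2960/355) = 0.02423.
Because the samples are independent, SE_diff = √(0.01588² + 0.02423²) = 0.02897.
Using z* = 2.576 for 99%, ME = 2.576 × 0.02897 = 0.07463.
p̂₁ − p̂₂ = -0.4140; interval -0.4140 ± 0.07463 gives (-0.489, -0.339).

(-0.489, -0.339)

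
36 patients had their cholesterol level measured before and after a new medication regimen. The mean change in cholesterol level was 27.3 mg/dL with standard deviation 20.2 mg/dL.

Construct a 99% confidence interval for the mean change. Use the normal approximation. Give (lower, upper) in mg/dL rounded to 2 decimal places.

(18.63, 35.97)

Paired design: SE = s_d/√n = 20.2/√36 = 3.3667.
z* = 2.576; margin of error = 2.576 × 3.3667 = 8.6726.
27.3 ± 8.6726 → (18.63, 35.97).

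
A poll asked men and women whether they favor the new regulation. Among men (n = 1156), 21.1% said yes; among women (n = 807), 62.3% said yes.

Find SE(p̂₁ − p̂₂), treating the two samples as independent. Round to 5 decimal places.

Each SE is √(p̂(1−p̂)/n): √(0.2110·0.7890/1156) = 0.01200 and √(0.6230·0.3770/807) = 0.01706.
SE(p̂₁ − p̂₂) = √(SE₁² + SE₂²) = √(0.000144 + 0.0002910436) = 0.02086, since the two samples are independent.

0.02086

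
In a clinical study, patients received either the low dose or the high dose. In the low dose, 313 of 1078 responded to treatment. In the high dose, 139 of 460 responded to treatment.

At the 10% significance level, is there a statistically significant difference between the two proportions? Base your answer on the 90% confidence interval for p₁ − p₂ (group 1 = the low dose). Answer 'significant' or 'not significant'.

not significant

First, p̂₁ = 313/1078 = 0.2904; p̂₂ = 139/460 = 0.3022.
The two standard errors are √(0.2904×0.7096/1078) = 0.01383 and √(0.3022×0.6978/460) = 0.02141.
Because the samples are independent, SE_diff = √(0.01383² + 0.02141²) = 0.02549.
Using z* = 1.645 for 90%, ME = 1.645 × 0.02549 = 0.04193.
p̂₁ − p̂₂ = -0.0118; interval -0.0118 ± 0.04193 gives (-0.05373, 0.03013).
The interval (-0.05373, 0.03013) contains 0, so the difference is not significant.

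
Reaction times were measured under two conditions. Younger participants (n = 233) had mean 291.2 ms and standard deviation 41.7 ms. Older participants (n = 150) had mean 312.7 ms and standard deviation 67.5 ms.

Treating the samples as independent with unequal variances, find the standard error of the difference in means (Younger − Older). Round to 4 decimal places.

6.1513

Per-group SEs: s₁/√n₁ = 41.7/√233 = 2.7319, s₂/√n₂ = 67.5/√150 = 5.5114.
Unpooled SE of the difference: √(7.46327761 + 30.37552996) = 6.1513.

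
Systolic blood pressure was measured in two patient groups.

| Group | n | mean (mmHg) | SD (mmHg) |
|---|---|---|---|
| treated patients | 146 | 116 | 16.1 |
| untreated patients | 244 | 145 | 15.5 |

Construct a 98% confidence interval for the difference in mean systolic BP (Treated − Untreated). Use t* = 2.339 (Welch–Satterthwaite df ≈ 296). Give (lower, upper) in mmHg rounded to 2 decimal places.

Per-group SEs: s₁/√n₁ = 16.1/√146 = 1.3324, s₂/√n₂ = 15.5/√244 = 0.9923.
Unpooled SE of the difference: √(1.77528976 + 0.98465929) = 1.6613.
Margin of error = t* · SE = 2.339 × 1.6613 = 3.8858.
x̄₁ − x̄₂ = 116 − 145 = -29.0000.
CI: -29.0000 ± 3.8858 = (-32.89, -25.11).

(-32.89, -25.11)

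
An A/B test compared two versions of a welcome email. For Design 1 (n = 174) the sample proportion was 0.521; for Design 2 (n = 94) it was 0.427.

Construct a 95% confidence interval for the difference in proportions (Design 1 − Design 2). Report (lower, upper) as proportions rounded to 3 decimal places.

(-0.031, 0.219)

SE₁ = √(p̂₁(1−p̂₁)/n₁) = √(0.5210·0.4790/174) = 0.03787; SE₂ = √(0.4270·0.5730/94) = 0.05102.
Independent samples: SE of the difference = √(SE₁² + SE₂²) = √(0.0014341369 + 0.0026030404) = 0.06354.
z* for 95% confidence is 1.960, so the margin of error is 1.960 × 0.06354 = 0.12454.
Point estimate p̂₁ − p̂₂ = 0.5210 − 0.4270 = 0.0940.
0.0940 ± 0.12454 → (-0.031, 0.219).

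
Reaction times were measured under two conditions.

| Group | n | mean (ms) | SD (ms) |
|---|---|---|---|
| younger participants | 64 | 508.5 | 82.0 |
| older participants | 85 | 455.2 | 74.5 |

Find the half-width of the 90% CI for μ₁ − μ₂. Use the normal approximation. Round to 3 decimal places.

21.471

SE₁ = s₁/√n₁ = 82.0/√64 = 10.2500; SE₂ = 74.5/√85 = 8.0807.
Independent samples, unequal variances: SE_diff = √(SE₁² + SE₂²) = √(105.0625 + 65.29771249) = 13.0522.
z* = 1.645, so margin of error = 1.645 × 13.0522 = 21.4709.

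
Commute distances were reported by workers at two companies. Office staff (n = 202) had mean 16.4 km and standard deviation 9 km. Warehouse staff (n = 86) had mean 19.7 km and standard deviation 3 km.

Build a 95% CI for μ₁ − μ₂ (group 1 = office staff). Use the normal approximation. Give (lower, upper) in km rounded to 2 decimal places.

Standard errors of each mean: 9/√202 = 0.6332 and 3/√86 = 0.3235.
SE(x̄₁ − x̄₂) = √(0.6332² + 0.3235²) = 0.7111 for independent samples with unequal variances.
With z* = 1.960, the margin is 1.960 × 0.7111 = 1.3938.
x̄₁ − x̄₂ = 16.4 − 19.7 = -3.3000; the interval is -3.3000 ± 1.3938 = (-4.69, -1.91).

(-4.69, -1.91)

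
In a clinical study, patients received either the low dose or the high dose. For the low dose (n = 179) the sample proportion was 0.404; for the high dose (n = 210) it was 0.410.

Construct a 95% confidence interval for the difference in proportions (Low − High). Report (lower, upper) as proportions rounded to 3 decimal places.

(-0.104, 0.092)

Each SE is √(p̂(1−p̂)/n): √(0.4040·0.5960/179) = 0.03668 and √(0.4100·0.5900/210) = 0.03394.
SE(p̂₁ − p̂₂) = √(SE₁² + SE₂²) = √(0.0013454224 + 0.0011519236) = 0.04997, since the two samples are independent.
At 95% confidence z* = 1.960; margin = 1.960 × 0.04997 = 0.09794.
The difference is 0.4040 − 0.4100 = -0.0060, so the interval is -0.0060 ± 0.09794 = (-0.104, 0.092).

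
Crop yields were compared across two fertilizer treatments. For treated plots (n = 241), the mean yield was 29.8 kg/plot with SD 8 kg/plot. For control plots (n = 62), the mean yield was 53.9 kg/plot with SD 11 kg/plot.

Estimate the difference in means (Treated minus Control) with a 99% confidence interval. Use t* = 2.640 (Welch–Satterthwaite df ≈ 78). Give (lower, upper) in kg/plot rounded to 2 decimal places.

(-28.03, -20.17)

SE₁ = s₁/√n₁ = 8/√241 = 0.5153; SE₂ = 11/√62 = 1.3970.
Independent samples, unequal variances: SE_diff = √(SE₁² + SE₂²) = √(0.26553409 + 1.951609) = 1.4890.
t* = 2.640, so margin of error = 2.640 × 1.4890 = 3.9310.
Difference in means = 29.8 − 53.9 = -24.1000.
-24.1000 ± 3.9310 → (-28.03, -20.17).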